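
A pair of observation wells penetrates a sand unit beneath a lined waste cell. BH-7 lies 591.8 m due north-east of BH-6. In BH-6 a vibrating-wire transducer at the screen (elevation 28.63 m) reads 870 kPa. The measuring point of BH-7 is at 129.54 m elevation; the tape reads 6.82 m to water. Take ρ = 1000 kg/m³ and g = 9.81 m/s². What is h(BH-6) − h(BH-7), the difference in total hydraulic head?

Pressure head at BH-6: ψ = P/(ρg) = 870×1000 / (1000 × 9.81) = 88.69 m.
Total head at BH-6: h = z + ψ = 28.63 + 88.69 = 117.32 m.
Total head at BH-7: h = 129.54 − 6.82 = 122.72 m.
Head difference: h(BH-6) − h(BH-7) = 117.32 − 122.72 = -5.40 m.

Δh ≈ -5.40 m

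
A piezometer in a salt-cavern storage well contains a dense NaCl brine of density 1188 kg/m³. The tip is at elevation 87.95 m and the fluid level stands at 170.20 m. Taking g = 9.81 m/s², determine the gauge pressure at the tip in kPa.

Pressure head ψ = h − z = 170.20 − 87.95 = 82.25 m.
P = ρgψ = 1188 × 9.81 × 82.25 = 958565 Pa ≈ 959 kPa.

P ≈ 959 kPa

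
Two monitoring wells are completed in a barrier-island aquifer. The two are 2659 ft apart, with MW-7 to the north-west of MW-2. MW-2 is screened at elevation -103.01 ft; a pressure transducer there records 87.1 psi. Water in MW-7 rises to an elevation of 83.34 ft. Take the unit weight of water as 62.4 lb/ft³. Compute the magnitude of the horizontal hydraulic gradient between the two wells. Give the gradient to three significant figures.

Pressure head at MW-2: ψ = 144·P/γ = 144 × 87.1 / 62.4 = 201.00 ft.
Total head at MW-2: h = z + ψ = -103.01 + 201.00 = 97.99 ft.
Total head at MW-7: h = 83.34 ft (water level in the piezometer is the total head).
Head difference: h(MW-2) − h(MW-7) = 97.99 − 83.34 = 14.65 ft.
Hydraulic gradient: i = |Δh| / L = 14.65 / 2659 = 0.00551.

i ≈ 0.00551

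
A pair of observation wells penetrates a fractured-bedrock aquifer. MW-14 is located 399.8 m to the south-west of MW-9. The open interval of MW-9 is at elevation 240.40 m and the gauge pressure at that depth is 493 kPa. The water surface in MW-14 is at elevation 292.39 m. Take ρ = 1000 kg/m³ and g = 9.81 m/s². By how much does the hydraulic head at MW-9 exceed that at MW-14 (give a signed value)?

Δh ≈ -1.74 m

Pressure head at MW-9: ψ = P/(ρg) = 493×1000 / (1000 × 9.81) = 50.25 m.
Total head at MW-9: h = z + ψ = 240.40 + 50.25 = 290.65 m.
Total head at MW-14: h = 292.39 m (water level in the piezometer is the total head).
Head difference: h(MW-9) − h(MW-14) = 290.65 − 292.39 = -1.74 m.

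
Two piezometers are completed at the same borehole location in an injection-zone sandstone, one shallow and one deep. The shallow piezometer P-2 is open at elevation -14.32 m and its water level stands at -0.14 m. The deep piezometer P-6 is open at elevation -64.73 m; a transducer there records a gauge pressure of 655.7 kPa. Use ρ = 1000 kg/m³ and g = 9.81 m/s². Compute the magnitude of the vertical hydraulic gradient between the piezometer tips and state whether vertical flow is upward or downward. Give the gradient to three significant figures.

|i_v| ≈ 0.0446; vertical flow is upward

Total head at P-2: h = -0.14 m (water level in the standpipe).
Pressure head at P-6: ψ = P/(ρg) = 655.7×1000 / (1000 × 9.81) = 66.84 m.
Total head at P-6: h = z + ψ = -64.73 + 66.84 = 2.11 m.
Δh = h(P-2) − h(P-6) = -0.14 − 2.11 = -2.25 m.
Vertical separation Δz = -14.32 − (-64.73) = 50.41 m.
|i_v| = |Δh| / Δz = 2.25 / 50.41 = 0.0446.
Head is higher in the deep piezometer, so vertical flow is upward (discharge condition).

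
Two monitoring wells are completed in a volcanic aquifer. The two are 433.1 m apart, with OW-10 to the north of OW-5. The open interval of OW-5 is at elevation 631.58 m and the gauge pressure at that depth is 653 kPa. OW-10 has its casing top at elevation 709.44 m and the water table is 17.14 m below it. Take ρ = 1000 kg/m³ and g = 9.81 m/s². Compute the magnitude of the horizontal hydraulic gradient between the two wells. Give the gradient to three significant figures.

i ≈ 0.0135

Pressure head at OW-5: ψ = P/(ρg) = 653×1000 / (1000 × 9.81) = 66.56 m.
Total head at OW-5: h = z + ψ = 631.58 + 66.56 = 698.14 m.
Total head at OW-10: h = 709.44 − 17.14 = 692.30 m.
Head difference: h(OW-5) − h(OW-10) = 698.14 − 692.30 = 5.84 m.
Hydraulic gradient: i = |Δh| / L = 5.84 / 433.1 = 0.0135.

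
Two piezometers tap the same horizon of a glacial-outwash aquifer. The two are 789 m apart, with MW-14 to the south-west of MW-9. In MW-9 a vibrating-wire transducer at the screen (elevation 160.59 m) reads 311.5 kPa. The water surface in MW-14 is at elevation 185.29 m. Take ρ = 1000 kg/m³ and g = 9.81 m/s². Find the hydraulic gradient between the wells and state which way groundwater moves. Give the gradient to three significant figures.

Pressure head at MW-9: ψ = P/(ρg) = 311.5×1000 / (1000 × 9.81) = 31.75 m.
Total head at MW-9: h = z + ψ = 160.59 + 31.75 = 192.34 m.
Total head at MW-14: h = 185.29 m (water level in the piezometer is the total head).
Head difference: h(MW-9) − h(MW-14) = 192.34 − 185.29 = 7.05 m.
Hydraulic gradient: i = |Δh| / L = 7.05 / 789 = 0.00894.
Flow is from higher to lower head: from MW-9 toward MW-14, i.e. toward the south-west.

i ≈ 0.00894; groundwater flows toward the south-west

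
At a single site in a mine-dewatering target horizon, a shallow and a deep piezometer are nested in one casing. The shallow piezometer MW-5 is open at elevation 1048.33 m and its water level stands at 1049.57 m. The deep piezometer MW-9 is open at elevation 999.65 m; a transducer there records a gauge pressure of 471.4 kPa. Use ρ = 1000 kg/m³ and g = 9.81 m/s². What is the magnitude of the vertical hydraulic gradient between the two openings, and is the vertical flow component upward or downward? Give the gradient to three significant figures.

Total head at MW-5: h = 1049.57 m (water level in the standpipe).
Pressure head at MW-9: ψ = P/(ρg) = 471.4×1000 / (1000 × 9.81) = 48.05 m.
Total head at MW-9: h = z + ψ = 999.65 + 48.05 = 1047.70 m.
Δh = h(MW-5) − h(MW-9) = 1049.57 − 1047.70 = 1.87 m.
Vertical separation Δz = 1048.33 − 999.65 = 48.68 m.
|i_v| = |Δh| / Δz = 1.87 / 48.68 = 0.0384.
Head is higher in the shallow piezometer, so vertical flow is downward (recharge condition).

|i_v| ≈ 0.0384; vertical flow is downward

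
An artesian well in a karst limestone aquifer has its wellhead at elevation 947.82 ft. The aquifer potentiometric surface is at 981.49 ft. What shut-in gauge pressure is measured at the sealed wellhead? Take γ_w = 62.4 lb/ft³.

Head above the cap: Δh = 981.49 − 947.82 = 33.67 ft.
P = γΔh/144 = 62.4 × 33.67 / 144 = 14.6 psi.

P ≈ 14.6 psi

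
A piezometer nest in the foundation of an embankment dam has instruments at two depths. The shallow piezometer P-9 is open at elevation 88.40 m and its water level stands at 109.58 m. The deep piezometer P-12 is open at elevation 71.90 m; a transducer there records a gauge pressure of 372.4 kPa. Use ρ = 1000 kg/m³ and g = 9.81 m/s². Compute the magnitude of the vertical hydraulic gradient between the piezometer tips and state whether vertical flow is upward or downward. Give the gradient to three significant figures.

|i_v| ≈ 0.0170; vertical flow is upward

Total head at P-9: h = 109.58 m (water level in the standpipe).
Pressure head at P-12: ψ = P/(ρg) = 372.4×1000 / (1000 × 9.81) = 37.96 m.
Total head at P-12: h = z + ψ = 71.90 + 37.96 = 109.86 m.
Δh = h(P-9) − h(P-12) = 109.58 − 109.86 = -0.28 m.
Vertical separation Δz = 88.40 − 71.90 = 16.50 m.
|i_v| = |Δh| / Δz = 0.28 / 16.50 = 0.0170.
Head is higher in the deep piezometer, so vertical flow is upward (discharge condition).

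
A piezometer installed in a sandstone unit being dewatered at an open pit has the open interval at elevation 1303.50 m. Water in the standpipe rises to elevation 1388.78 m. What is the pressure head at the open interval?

ψ ≈ 85.28 m

Total head h = 1388.78 m (the water-surface elevation in the piezometer).
Pressure head ψ = h − z = 1388.78 − 1303.50 = 85.28 m.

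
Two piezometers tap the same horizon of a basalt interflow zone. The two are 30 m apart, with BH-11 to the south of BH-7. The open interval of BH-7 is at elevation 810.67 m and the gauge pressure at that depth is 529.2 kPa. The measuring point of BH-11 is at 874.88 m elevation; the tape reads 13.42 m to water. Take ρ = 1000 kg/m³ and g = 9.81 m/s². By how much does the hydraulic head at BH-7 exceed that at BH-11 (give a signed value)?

Pressure head at BH-7: ψ = P/(ρg) = 529.2×1000 / (1000 × 9.81) = 53.94 m.
Total head at BH-7: h = z + ψ = 810.67 + 53.94 = 864.61 m.
Total head at BH-11: h = 874.88 − 13.42 = 861.46 m.
Head difference: h(BH-7) − h(BH-11) = 864.61 − 861.46 = 3.15 m.

Δh ≈ 3.15 m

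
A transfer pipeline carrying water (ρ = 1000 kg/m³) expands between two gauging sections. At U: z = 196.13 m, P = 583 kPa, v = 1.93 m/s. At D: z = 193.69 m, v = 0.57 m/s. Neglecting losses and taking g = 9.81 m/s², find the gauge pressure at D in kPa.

P₂ ≈ 609 kPa

Pressure head at U: ψ₁ = P₁/(ρg) = 583×1000 / (1000 × 9.81) = 59.43 m.
Velocity heads: v₁²/2g = 1.93²/19.62 = 0.190 m; v₂²/2g = 0.57²/19.62 = 0.017 m.
Total head H = z₁ + ψ₁ + v₁²/2g = 196.13 + 59.43 + 0.190 = 255.75 m.
ψ₂ = H − z₂ − v₂²/2g = 255.75 − 193.69 − 0.017 = 62.04 m.
P₂ = ρgψ₂ = 1000 × 9.81 × 62.04 ≈ 609 kPa.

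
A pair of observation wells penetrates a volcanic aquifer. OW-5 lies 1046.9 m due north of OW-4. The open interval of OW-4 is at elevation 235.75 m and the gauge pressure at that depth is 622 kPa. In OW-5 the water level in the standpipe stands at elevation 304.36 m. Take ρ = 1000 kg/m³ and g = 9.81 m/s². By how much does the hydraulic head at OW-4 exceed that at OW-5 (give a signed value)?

Δh ≈ -5.21 m

Pressure head at OW-4: ψ = P/(ρg) = 622×1000 / (1000 × 9.81) = 63.40 m.
Total head at OW-4: h = z + ψ = 235.75 + 63.40 = 299.15 m.
Total head at OW-5: h = 304.36 m (water level in the piezometer is the total head).
Head difference: h(OW-4) − h(OW-5) = 299.15 − 304.36 = -5.21 m.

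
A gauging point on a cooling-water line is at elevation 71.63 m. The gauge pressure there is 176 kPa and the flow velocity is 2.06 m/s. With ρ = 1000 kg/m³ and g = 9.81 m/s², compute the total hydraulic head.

Pressure head ψ = P/(ρg) = 176×1000 / (1000 × 9.81) = 17.94 m.
Velocity head = v²/(2g) = 2.06² / (2 × 9.81) = 0.216 m.
h = z + ψ + v²/(2g) = 71.63 + 17.94 + 0.216 = 89.79 m.

h ≈ 89.79 m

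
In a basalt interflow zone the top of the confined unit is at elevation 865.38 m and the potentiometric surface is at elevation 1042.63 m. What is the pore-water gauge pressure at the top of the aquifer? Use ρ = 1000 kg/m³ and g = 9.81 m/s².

P ≈ 1740 kPa

Pressure head at the aquifer top: ψ = h − z = 1042.63 − 865.38 = 177.25 m.
P = ρgψ = 1000 × 9.81 × 177.25 = 1738823 Pa ≈ 1740 kPa.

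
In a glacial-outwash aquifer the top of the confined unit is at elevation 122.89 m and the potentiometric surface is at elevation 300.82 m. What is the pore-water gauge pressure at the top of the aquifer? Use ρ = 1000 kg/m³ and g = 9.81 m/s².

P ≈ 1750 kPa

Pressure head at the aquifer top: ψ = h − z = 300.82 − 122.89 = 177.93 m.
P = ρgψ = 1000 × 9.81 × 177.93 = 1745493 Pa ≈ 1750 kPa.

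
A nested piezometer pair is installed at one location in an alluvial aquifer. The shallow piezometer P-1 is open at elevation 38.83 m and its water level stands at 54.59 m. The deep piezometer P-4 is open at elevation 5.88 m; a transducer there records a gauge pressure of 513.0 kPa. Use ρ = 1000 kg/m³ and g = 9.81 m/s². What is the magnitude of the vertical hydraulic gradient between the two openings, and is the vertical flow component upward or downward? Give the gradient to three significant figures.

|i_v| ≈ 0.109; vertical flow is upward

Total head at P-1: h = 54.59 m (water level in the standpipe).
Pressure head at P-4: ψ = P/(ρg) = 513.0×1000 / (1000 × 9.81) = 52.29 m.
Total head at P-4: h = z + ψ = 5.88 + 52.29 = 58.17 m.
Δh = h(P-1) − h(P-4) = 54.59 − 58.17 = -3.58 m.
Vertical separation Δz = 38.83 − 5.88 = 32.95 m.
|i_v| = |Δh| / Δz = 3.58 / 32.95 = 0.109.
Head is higher in the deep piezometer, so vertical flow is upward (discharge condition).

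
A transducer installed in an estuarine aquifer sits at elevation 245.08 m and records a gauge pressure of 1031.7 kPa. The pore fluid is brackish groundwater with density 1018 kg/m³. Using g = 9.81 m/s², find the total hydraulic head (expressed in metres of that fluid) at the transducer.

ψ = P/(ρg) = 1031.7×1000 / (1018 × 9.81) = 103.31 m.
h = z + ψ = 245.08 + 103.31 = 348.39 m.

h ≈ 348.39 m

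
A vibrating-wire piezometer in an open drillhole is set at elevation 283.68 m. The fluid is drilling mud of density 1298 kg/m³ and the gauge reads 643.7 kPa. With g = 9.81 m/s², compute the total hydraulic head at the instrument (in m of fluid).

ψ = P/(ρg) = 643.7×1000 / (1298 × 9.81) = 50.55 m.
h = z + ψ = 283.68 + 50.55 = 334.23 m.

h ≈ 334.23 m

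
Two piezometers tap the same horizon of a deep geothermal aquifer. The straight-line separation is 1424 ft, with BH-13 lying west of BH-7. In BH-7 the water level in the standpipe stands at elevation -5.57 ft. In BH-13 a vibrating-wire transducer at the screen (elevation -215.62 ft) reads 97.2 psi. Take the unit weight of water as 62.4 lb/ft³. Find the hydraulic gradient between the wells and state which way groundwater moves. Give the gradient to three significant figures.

i ≈ 0.0100; groundwater flows toward the east

Total head at BH-7: h = -5.57 ft (water level in the piezometer is the total head).
Pressure head at BH-13: ψ = 144·P/γ = 144 × 97.2 / 62.4 = 224.31 ft.
Total head at BH-13: h = z + ψ = -215.62 + 224.31 = 8.69 ft.
Head difference: h(BH-7) − h(BH-13) = -5.57 − 8.69 = -14.26 ft.
Hydraulic gradient: i = |Δh| / L = 14.26 / 1424 = 0.0100.
Flow is from higher to lower head: from BH-13 toward BH-7, i.e. toward the east.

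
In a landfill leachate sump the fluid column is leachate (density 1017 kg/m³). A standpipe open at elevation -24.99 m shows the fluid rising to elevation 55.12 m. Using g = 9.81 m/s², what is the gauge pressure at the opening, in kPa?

P ≈ 799 kPa

Pressure head ψ = h − z = 55.12 − (-24.99) = 80.11 m.
P = ρgψ = 1017 × 9.81 × 80.11 = 799239 Pa ≈ 799 kPa.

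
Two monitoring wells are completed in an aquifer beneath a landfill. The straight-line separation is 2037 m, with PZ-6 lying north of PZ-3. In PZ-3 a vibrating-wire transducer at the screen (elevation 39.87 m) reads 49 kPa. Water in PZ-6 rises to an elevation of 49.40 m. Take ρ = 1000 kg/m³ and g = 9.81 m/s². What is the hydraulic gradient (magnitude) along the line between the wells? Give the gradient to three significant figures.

Pressure head at PZ-3: ψ = P/(ρg) = 49×1000 / (1000 × 9.81) = 4.99 m.
Total head at PZ-3: h = z + ψ = 39.87 + 4.99 = 44.86 m.
Total head at PZ-6: h = 49.40 m (water level in the piezometer is the total head).
Head difference: h(PZ-3) − h(PZ-6) = 44.86 − 49.40 = -4.54 m.
Hydraulic gradient: i = |Δh| / L = 4.54 / 2037 = 0.00223.

i ≈ 0.00223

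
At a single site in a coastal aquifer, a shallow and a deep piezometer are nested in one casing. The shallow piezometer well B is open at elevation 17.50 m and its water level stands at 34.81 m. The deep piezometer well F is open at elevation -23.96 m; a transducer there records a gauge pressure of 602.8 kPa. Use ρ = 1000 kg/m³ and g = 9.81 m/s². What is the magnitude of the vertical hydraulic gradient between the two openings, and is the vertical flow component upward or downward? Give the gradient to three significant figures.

|i_v| ≈ 0.0646; vertical flow is upward

Total head at well B: h = 34.81 m (water level in the standpipe).
Pressure head at well F: ψ = P/(ρg) = 602.8×1000 / (1000 × 9.81) = 61.45 m.
Total head at well F: h = z + ψ = -23.96 + 61.45 = 37.49 m.
Δh = h(well B) − h(well F) = 34.81 − 37.49 = -2.68 m.
Vertical separation Δz = 17.50 − (-23.96) = 41.46 m.
|i_v| = |Δh| / Δz = 2.68 / 41.46 = 0.0646.
Head is higher in the deep piezometer, so vertical flow is upward (discharge condition).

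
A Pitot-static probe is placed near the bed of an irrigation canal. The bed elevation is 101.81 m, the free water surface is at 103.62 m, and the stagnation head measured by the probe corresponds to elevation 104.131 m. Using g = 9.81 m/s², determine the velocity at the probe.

v ≈ 3.17 m/s

Near the bed, under hydrostatic conditions, the piezometric head (z + ψ) equals the free-surface elevation, 103.62 m.
Velocity head = total − piezometric = 104.131 − 103.62 = 0.511 m.
v = √(2g·h_v) = √(2 × 9.81 × 0.511) = 3.17 m/s.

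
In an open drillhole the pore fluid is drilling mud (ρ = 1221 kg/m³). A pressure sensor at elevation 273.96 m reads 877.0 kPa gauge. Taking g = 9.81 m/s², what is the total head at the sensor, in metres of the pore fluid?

h ≈ 347.18 m

ψ = P/(ρg) = 877.0×1000 / (1221 × 9.81) = 73.22 m.
h = z + ψ = 273.96 + 73.22 = 347.18 m.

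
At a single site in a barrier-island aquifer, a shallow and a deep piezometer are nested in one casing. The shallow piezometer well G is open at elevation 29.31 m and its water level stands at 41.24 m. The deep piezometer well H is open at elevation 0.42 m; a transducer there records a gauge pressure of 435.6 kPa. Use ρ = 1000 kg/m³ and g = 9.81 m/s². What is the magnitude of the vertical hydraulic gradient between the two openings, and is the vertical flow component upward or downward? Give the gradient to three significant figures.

|i_v| ≈ 0.124; vertical flow is upward

Total head at well G: h = 41.24 m (water level in the standpipe).
Pressure head at well H: ψ = P/(ρg) = 435.6×1000 / (1000 × 9.81) = 44.40 m.
Total head at well H: h = z + ψ = 0.42 + 44.40 = 44.82 m.
Δh = h(well G) − h(well H) = 41.24 − 44.82 = -3.58 m.
Vertical separation Δz = 29.31 − 0.42 = 28.89 m.
|i_v| = |Δh| / Δz = 3.58 / 28.89 = 0.124.
Head is higher in the deep piezometer, so vertical flow is upward (discharge condition).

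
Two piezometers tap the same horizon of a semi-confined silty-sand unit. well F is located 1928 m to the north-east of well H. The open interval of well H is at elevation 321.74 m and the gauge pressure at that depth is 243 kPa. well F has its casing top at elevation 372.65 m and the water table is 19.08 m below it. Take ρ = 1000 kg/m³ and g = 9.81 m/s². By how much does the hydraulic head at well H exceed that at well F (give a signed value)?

Pressure head at well H: ψ = P/(ρg) = 243×1000 / (1000 × 9.81) = 24.77 m.
Total head at well H: h = z + ψ = 321.74 + 24.77 = 346.51 m.
Total head at well F: h = 372.65 − 19.08 = 353.57 m.
Head difference: h(well H) − h(well F) = 346.51 − 353.57 = -7.06 m.

Δh ≈ -7.06 m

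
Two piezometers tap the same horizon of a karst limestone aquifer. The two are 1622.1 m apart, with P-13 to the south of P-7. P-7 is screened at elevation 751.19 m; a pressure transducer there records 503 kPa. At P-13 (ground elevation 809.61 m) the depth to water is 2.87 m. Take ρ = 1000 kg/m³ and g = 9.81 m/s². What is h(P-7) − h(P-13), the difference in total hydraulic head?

Pressure head at P-7: ψ = P/(ρg) = 503×1000 / (1000 × 9.81) = 51.27 m.
Total head at P-7: h = z + ψ = 751.19 + 51.27 = 802.46 m.
Total head at P-13: h = 809.61 − 2.87 = 806.74 m.
Head difference: h(P-7) − h(P-13) = 802.46 − 806.74 = -4.28 m.

Δh ≈ -4.28 m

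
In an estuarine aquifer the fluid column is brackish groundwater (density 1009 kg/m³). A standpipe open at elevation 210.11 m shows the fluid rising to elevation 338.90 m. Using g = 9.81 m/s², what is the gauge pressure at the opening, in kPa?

P ≈ 1270 kPa

Pressure head ψ = h − z = 338.90 − 210.11 = 128.79 m.
P = ρgψ = 1009 × 9.81 × 128.79 = 1274801 Pa ≈ 1270 kPa.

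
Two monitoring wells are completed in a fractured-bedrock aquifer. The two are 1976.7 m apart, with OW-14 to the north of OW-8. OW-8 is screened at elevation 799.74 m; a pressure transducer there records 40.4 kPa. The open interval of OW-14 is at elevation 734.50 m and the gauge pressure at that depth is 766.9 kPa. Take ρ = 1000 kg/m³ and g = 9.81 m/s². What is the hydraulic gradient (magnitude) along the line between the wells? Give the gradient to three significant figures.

i ≈ 0.00446

Pressure head at OW-8: ψ = P/(ρg) = 40.4×1000 / (1000 × 9.81) = 4.12 m.
Total head at OW-8: h = z + ψ = 799.74 + 4.12 = 803.86 m.
Pressure head at OW-14: ψ = P/(ρg) = 766.9×1000 / (1000 × 9.81) = 78.18 m.
Total head at OW-14: h = z + ψ = 734.50 + 78.18 = 812.68 m.
Head difference: h(OW-8) − h(OW-14) = 803.86 − 812.68 = -8.82 m.
Hydraulic gradient: i = |Δh| / L = 8.82 / 1976.7 = 0.00446.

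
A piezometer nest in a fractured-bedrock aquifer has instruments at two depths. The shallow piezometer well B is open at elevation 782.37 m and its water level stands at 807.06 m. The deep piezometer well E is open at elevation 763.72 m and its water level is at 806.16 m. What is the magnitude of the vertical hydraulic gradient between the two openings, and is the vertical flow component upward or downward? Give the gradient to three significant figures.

Total head at well B: h = 807.06 m (water level in the standpipe).
Total head at well E: h = 806.16 m.
Δh = h(well B) − h(well E) = 807.06 − 806.16 = 0.90 m.
Vertical separation Δz = 782.37 − 763.72 = 18.65 m.
|i_v| = |Δh| / Δz = 0.90 / 18.65 = 0.0483.
Head is higher in the shallow piezometer, so vertical flow is downward (recharge condition).

|i_v| ≈ 0.0483; vertical flow is downward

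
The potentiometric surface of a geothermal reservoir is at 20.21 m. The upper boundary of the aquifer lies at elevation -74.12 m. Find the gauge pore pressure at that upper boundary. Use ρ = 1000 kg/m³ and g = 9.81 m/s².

P ≈ 925 kPa

Pressure head at the aquifer top: ψ = h − z = 20.21 − (-74.12) = 94.33 m.
P = ρgψ = 1000 × 9.81 × 94.33 = 925377 Pa ≈ 925 kPa.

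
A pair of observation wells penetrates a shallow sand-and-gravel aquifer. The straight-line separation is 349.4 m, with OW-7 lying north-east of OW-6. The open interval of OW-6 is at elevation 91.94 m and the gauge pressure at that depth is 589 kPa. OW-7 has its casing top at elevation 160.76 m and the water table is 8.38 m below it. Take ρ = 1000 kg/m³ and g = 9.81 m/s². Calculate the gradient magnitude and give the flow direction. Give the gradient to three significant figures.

Pressure head at OW-6: ψ = P/(ρg) = 589×1000 / (1000 × 9.81) = 60.04 m.
Total head at OW-6: h = z + ψ = 91.94 + 60.04 = 151.98 m.
Total head at OW-7: h = 160.76 − 8.38 = 152.38 m.
Head difference: h(OW-6) − h(OW-7) = 151.98 − 152.38 = -0.40 m.
Hydraulic gradient: i = |Δh| / L = 0.40 / 349.4 = 0.00114.
Flow is from higher to lower head: from OW-7 toward OW-6, i.e. toward the south-west.

i ≈ 0.00114; groundwater flows toward the south-west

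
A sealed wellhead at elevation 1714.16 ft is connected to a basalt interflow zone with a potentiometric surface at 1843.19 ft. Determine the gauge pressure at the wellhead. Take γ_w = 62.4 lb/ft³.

Head above the cap: Δh = 1843.19 − 1714.16 = 129.03 ft.
P = γΔh/144 = 62.4 × 129.03 / 144 = 55.9 psi.

P ≈ 55.9 psi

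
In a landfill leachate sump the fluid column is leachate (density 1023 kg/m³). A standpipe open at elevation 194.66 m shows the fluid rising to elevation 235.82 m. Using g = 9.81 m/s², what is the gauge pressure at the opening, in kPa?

Pressure head ψ = h − z = 235.82 − 194.66 = 41.16 m.
P = ρgψ = 1023 × 9.81 × 41.16 = 413067 Pa ≈ 413 kPa.

P ≈ 413 kPa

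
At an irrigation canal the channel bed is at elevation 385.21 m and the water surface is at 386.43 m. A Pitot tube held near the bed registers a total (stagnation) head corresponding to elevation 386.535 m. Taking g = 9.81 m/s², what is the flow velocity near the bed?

Near the bed, under hydrostatic conditions, the piezometric head (z + ψ) equals the free-surface elevation, 386.43 m.
Velocity head = total − piezometric = 386.535 − 386.43 = 0.105 m.
v = √(2g·h_v) = √(2 × 9.81 × 0.105) = 1.44 m/s.

v ≈ 1.44 m/s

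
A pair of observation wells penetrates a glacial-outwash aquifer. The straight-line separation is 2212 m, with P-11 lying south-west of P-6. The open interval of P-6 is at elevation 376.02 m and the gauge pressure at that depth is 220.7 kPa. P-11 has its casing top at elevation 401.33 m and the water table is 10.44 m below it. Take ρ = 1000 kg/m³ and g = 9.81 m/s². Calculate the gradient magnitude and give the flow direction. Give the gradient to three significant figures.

Pressure head at P-6: ψ = P/(ρg) = 220.7×1000 / (1000 × 9.81) = 22.50 m.
Total head at P-6: h = z + ψ = 376.02 + 22.50 = 398.52 m.
Total head at P-11: h = 401.33 − 10.44 = 390.89 m.
Head difference: h(P-6) − h(P-11) = 398.52 − 390.89 = 7.63 m.
Hydraulic gradient: i = |Δh| / L = 7.63 / 2212 = 0.00345.
Flow is from higher to lower head: from P-6 toward P-11, i.e. toward the south-west.

i ≈ 0.00345; groundwater flows toward the south-west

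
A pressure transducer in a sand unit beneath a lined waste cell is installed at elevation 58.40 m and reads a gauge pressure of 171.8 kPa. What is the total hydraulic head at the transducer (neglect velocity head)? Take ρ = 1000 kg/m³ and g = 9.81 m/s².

ψ = P/(ρg) = 171.8×1000 / (1000 × 9.81) = 17.51 m.
h = z + ψ = 58.40 + 17.51 = 75.91 m.

h ≈ 75.91 m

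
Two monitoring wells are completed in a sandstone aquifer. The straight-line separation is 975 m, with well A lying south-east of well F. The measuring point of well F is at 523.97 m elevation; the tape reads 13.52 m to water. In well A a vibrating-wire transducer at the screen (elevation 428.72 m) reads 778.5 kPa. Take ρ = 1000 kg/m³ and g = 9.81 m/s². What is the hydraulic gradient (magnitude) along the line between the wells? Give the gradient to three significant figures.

Total head at well F: h = 523.97 − 13.52 = 510.45 m.
Pressure head at well A: ψ = P/(ρg) = 778.5×1000 / (1000 × 9.81) = 79.36 m.
Total head at well A: h = z + ψ = 428.72 + 79.36 = 508.08 m.
Head difference: h(well F) − h(well A) = 510.45 − 508.08 = 2.37 m.
Hydraulic gradient: i = |Δh| / L = 2.37 / 975 = 0.00243.

i ≈ 0.00243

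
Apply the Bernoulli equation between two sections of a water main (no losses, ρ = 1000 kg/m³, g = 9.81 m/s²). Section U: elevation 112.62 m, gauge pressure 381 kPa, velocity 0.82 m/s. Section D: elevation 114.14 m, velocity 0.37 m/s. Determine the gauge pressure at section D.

Pressure head at U: ψ₁ = P₁/(ρg) = 381×1000 / (1000 × 9.81) = 38.84 m.
Velocity heads: v₁²/2g = 0.82²/19.62 = 0.034 m; v₂²/2g = 0.37²/19.62 = 0.007 m.
Total head H = z₁ + ψ₁ + v₁²/2g = 112.62 + 38.84 + 0.034 = 151.49 m.
ψ₂ = H − z₂ − v₂²/2g = 151.49 − 114.14 − 0.007 = 37.34 m.
P₂ = ρgψ₂ = 1000 × 9.81 × 37.34 ≈ 366 kPa.

P₂ ≈ 366 kPa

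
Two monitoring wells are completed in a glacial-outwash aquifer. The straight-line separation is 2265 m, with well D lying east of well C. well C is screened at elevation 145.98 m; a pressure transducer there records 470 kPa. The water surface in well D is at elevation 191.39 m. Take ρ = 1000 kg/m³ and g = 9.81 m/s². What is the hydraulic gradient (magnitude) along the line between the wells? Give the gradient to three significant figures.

i ≈ 0.00110

Pressure head at well C: ψ = P/(ρg) = 470×1000 / (1000 × 9.81) = 47.91 m.
Total head at well C: h = z + ψ = 145.98 + 47.91 = 193.89 m.
Total head at well D: h = 191.39 m (water level in the piezometer is the total head).
Head difference: h(well C) − h(well D) = 193.89 − 191.39 = 2.50 m.
Hydraulic gradient: i = |Δh| / L = 2.50 / 2265 = 0.00110.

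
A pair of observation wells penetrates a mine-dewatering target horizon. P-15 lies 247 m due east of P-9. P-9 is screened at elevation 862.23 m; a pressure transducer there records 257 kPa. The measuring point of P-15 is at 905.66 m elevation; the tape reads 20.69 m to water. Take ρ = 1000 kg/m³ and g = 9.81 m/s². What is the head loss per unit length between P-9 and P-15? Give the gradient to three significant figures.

Pressure head at P-9: ψ = P/(ρg) = 257×1000 / (1000 × 9.81) = 26.20 m.
Total head at P-9: h = z + ψ = 862.23 + 26.20 = 888.43 m.
Total head at P-15: h = 905.66 − 20.69 = 884.97 m.
Head difference: h(P-9) − h(P-15) = 888.43 − 884.97 = 3.46 m.
Hydraulic gradient: i = |Δh| / L = 3.46 / 247 = 0.0140.

i ≈ 0.0140 m/m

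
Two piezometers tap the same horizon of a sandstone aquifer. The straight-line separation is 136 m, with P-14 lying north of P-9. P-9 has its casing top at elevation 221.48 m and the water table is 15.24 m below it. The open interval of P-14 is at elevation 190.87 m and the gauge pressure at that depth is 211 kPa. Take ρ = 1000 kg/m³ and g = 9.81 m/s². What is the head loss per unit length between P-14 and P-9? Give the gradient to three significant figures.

i ≈ 0.0451 m/m

Total head at P-9: h = 221.48 − 15.24 = 206.24 m.
Pressure head at P-14: ψ = P/(ρg) = 211×1000 / (1000 × 9.81) = 21.51 m.
Total head at P-14: h = z + ψ = 190.87 + 21.51 = 212.38 m.
Head difference: h(P-9) − h(P-14) = 206.24 − 212.38 = -6.14 m.
Hydraulic gradient: i = |Δh| / L = 6.14 / 136 = 0.0451.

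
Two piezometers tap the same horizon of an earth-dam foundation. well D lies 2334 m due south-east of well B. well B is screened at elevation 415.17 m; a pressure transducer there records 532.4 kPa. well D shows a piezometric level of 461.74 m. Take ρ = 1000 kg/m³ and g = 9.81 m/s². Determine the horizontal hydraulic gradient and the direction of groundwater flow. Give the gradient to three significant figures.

i ≈ 0.00330; groundwater flows toward the south-east

Pressure head at well B: ψ = P/(ρg) = 532.4×1000 / (1000 × 9.81) = 54.27 m.
Total head at well B: h = z + ψ = 415.17 + 54.27 = 469.44 m.
Total head at well D: h = 461.74 m (water level in the piezometer is the total head).
Head difference: h(well B) − h(well D) = 469.44 − 461.74 = 7.70 m.
Hydraulic gradient: i = |Δh| / L = 7.70 / 2334 = 0.00330.
Flow is from higher to lower head: from well B toward well D, i.e. toward the south-east.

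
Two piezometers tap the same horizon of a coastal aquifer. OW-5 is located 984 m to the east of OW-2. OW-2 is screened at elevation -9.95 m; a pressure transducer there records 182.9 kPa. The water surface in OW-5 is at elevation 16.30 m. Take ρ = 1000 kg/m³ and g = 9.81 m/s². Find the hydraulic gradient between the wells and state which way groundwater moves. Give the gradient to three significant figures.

i ≈ 0.00773; groundwater flows toward the west

Pressure head at OW-2: ψ = P/(ρg) = 182.9×1000 / (1000 × 9.81) = 18.64 m.
Total head at OW-2: h = z + ψ = -9.95 + 18.64 = 8.69 m.
Total head at OW-5: h = 16.30 m (water level in the piezometer is the total head).
Head difference: h(OW-2) − h(OW-5) = 8.69 − 16.30 = -7.61 m.
Hydraulic gradient: i = |Δh| / L = 7.61 / 984 = 0.00773.
Flow is from higher to lower head: from OW-5 toward OW-2, i.e. toward the west.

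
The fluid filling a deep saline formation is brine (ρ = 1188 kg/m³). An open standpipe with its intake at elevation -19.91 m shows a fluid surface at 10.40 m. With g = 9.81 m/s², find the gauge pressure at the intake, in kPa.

Pressure head ψ = h − z = 10.40 − (-19.91) = 30.31 m.
P = ρgψ = 1188 × 9.81 × 30.31 = 353241 Pa ≈ 353 kPa.

P ≈ 353 kPa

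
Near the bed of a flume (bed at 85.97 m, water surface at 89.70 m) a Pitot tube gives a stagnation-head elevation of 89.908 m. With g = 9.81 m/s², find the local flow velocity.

Near the bed, under hydrostatic conditions, the piezometric head (z + ψ) equals the free-surface elevation, 89.70 m.
Velocity head = total − piezometric = 89.908 − 89.70 = 0.208 m.
v = √(2g·h_v) = √(2 × 9.81 × 0.208) = 2.02 m/s.

v ≈ 2.02 m/s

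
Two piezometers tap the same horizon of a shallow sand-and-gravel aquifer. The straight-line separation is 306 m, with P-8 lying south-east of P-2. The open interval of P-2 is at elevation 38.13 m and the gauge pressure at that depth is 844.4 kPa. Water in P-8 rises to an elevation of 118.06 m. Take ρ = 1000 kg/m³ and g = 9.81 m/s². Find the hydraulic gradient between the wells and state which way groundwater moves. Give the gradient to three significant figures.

Pressure head at P-2: ψ = P/(ρg) = 844.4×1000 / (1000 × 9.81) = 86.08 m.
Total head at P-2: h = z + ψ = 38.13 + 86.08 = 124.21 m.
Total head at P-8: h = 118.06 m (water level in the piezometer is the total head).
Head difference: h(P-2) − h(P-8) = 124.21 − 118.06 = 6.15 m.
Hydraulic gradient: i = |Δh| / L = 6.15 / 306 = 0.0201.
Flow is from higher to lower head: from P-2 toward P-8, i.e. toward the south-east.

i ≈ 0.0201; groundwater flows toward the south-east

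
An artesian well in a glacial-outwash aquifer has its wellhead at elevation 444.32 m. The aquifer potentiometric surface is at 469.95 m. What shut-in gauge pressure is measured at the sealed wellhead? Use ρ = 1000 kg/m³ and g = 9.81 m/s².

Head above the cap: Δh = 469.95 − 444.32 = 25.63 m.
P = ρgΔh = 1000 × 9.81 × 25.63 = 251430 Pa ≈ 251 kPa.

P ≈ 251 kPa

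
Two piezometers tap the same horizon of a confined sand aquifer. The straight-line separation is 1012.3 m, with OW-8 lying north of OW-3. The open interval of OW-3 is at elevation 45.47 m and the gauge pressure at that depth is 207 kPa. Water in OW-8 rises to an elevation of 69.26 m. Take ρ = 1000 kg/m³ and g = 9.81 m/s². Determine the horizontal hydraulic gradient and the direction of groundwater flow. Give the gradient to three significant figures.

Pressure head at OW-3: ψ = P/(ρg) = 207×1000 / (1000 × 9.81) = 21.10 m.
Total head at OW-3: h = z + ψ = 45.47 + 21.10 = 66.57 m.
Total head at OW-8: h = 69.26 m (water level in the piezometer is the total head).
Head difference: h(OW-3) − h(OW-8) = 66.57 − 69.26 = -2.69 m.
Hydraulic gradient: i = |Δh| / L = 2.69 / 1012.3 = 0.00266.
Flow is from higher to lower head: from OW-8 toward OW-3, i.e. toward the south.

i ≈ 0.00266; groundwater flows toward the south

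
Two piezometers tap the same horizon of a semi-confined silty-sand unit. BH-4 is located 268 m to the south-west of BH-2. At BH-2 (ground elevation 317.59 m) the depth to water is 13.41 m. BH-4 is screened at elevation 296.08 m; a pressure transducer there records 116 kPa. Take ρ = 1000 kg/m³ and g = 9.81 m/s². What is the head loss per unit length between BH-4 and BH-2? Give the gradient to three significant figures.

Total head at BH-2: h = 317.59 − 13.41 = 304.18 m.
Pressure head at BH-4: ψ = P/(ρg) = 116×1000 / (1000 × 9.81) = 11.82 m.
Total head at BH-4: h = z + ψ = 296.08 + 11.82 = 307.90 m.
Head difference: h(BH-2) − h(BH-4) = 304.18 − 307.90 = -3.72 m.
Hydraulic gradient: i = |Δh| / L = 3.72 / 268 = 0.0139.

i ≈ 0.0139 m/m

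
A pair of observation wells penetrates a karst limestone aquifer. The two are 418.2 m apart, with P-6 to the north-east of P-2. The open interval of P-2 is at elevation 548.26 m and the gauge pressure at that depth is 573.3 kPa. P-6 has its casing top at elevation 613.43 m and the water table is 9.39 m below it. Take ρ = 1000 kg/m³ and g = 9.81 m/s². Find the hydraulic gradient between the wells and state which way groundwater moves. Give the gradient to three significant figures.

i ≈ 0.00636; groundwater flows toward the north-east

Pressure head at P-2: ψ = P/(ρg) = 573.3×1000 / (1000 × 9.81) = 58.44 m.
Total head at P-2: h = z + ψ = 548.26 + 58.44 = 606.70 m.
Total head at P-6: h = 613.43 − 9.39 = 604.04 m.
Head difference: h(P-2) − h(P-6) = 606.70 − 604.04 = 2.66 m.
Hydraulic gradient: i = |Δh| / L = 2.66 / 418.2 = 0.00636.
Flow is from higher to lower head: from P-2 toward P-6, i.e. toward the north-east.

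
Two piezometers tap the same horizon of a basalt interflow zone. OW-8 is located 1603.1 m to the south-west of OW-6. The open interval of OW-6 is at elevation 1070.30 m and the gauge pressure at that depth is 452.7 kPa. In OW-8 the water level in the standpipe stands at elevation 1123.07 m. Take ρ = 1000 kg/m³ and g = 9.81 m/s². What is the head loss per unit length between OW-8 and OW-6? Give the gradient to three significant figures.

Pressure head at OW-6: ψ = P/(ρg) = 452.7×1000 / (1000 × 9.81) = 46.15 m.
Total head at OW-6: h = z + ψ = 1070.30 + 46.15 = 1116.45 m.
Total head at OW-8: h = 1123.07 m (water level in the piezometer is the total head).
Head difference: h(OW-6) − h(OW-8) = 1116.45 − 1123.07 = -6.62 m.
Hydraulic gradient: i = |Δh| / L = 6.62 / 1603.1 = 0.00413.

i ≈ 0.00413 m/m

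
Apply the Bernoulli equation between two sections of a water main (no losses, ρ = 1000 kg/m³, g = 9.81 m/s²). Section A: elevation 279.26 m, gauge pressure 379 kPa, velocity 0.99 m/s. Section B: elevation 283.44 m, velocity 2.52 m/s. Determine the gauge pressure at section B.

Pressure head at A: ψ₁ = P₁/(ρg) = 379×1000 / (1000 × 9.81) = 38.63 m.
Velocity heads: v₁²/2g = 0.99²/19.62 = 0.050 m; v₂²/2g = 2.52²/19.62 = 0.324 m.
Total head H = z₁ + ψ₁ + v₁²/2g = 279.26 + 38.63 + 0.050 = 317.94 m.
ψ₂ = H − z₂ − v₂²/2g = 317.94 − 283.44 − 0.324 = 34.18 m.
P₂ = ρgψ₂ = 1000 × 9.81 × 34.18 ≈ 335 kPa.

P₂ ≈ 335 kPa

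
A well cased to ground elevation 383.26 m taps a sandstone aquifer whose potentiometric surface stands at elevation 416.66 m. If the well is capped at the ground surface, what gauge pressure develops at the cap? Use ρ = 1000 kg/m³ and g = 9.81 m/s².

Head above the cap: Δh = 416.66 − 383.26 = 33.40 m.
P = ρgΔh = 1000 × 9.81 × 33.40 = 327654 Pa ≈ 328 kPa.

P ≈ 328 kPa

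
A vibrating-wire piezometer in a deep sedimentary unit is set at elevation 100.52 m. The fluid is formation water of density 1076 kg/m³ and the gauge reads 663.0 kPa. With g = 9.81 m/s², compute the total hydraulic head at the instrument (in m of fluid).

h ≈ 163.33 m

ψ = P/(ρg) = 663.0×1000 / (1076 × 9.81) = 62.81 m.
h = z + ψ = 100.52 + 62.81 = 163.33 m.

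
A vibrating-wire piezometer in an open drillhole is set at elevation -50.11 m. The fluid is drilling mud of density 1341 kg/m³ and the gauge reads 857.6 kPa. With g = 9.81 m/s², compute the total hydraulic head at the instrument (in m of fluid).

h ≈ 15.08 m

ψ = P/(ρg) = 857.6×1000 / (1341 × 9.81) = 65.19 m.
h = z + ψ = -50.11 + 65.19 = 15.08 m.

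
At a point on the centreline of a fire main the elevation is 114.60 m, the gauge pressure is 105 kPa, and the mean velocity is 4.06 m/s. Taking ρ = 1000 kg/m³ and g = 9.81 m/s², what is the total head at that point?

Pressure head ψ = P/(ρg) = 105×1000 / (1000 × 9.81) = 10.70 m.
Velocity head = v²/(2g) = 4.06² / (2 × 9.81) = 0.840 m.
h = z + ψ + v²/(2g) = 114.60 + 10.70 + 0.840 = 126.14 m.

h ≈ 126.14 m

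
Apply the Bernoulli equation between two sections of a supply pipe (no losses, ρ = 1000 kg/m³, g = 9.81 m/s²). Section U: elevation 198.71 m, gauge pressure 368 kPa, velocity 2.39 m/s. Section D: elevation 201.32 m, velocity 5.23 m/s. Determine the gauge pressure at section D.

Pressure head at U: ψ₁ = P₁/(ρg) = 368×1000 / (1000 × 9.81) = 37.51 m.
Velocity heads: v₁²/2g = 2.39²/19.62 = 0.291 m; v₂²/2g = 5.23²/19.62 = 1.394 m.
Total head H = z₁ + ψ₁ + v₁²/2g = 198.71 + 37.51 + 0.291 = 236.51 m.
ψ₂ = H − z₂ − v₂²/2g = 236.51 − 201.32 − 1.394 = 33.80 m.
P₂ = ρgψ₂ = 1000 × 9.81 × 33.80 ≈ 332 kPa.

P₂ ≈ 332 kPa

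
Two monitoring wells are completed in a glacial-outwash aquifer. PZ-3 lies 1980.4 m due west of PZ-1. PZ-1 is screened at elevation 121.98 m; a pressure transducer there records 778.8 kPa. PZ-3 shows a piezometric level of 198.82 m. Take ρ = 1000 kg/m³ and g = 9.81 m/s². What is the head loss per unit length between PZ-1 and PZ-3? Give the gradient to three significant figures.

Pressure head at PZ-1: ψ = P/(ρg) = 778.8×1000 / (1000 × 9.81) = 79.39 m.
Total head at PZ-1: h = z + ψ = 121.98 + 79.39 = 201.37 m.
Total head at PZ-3: h = 198.82 m (water level in the piezometer is the total head).
Head difference: h(PZ-1) − h(PZ-3) = 201.37 − 198.82 = 2.55 m.
Hydraulic gradient: i = |Δh| / L = 2.55 / 1980.4 = 0.00129.

i ≈ 0.00129 m/m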